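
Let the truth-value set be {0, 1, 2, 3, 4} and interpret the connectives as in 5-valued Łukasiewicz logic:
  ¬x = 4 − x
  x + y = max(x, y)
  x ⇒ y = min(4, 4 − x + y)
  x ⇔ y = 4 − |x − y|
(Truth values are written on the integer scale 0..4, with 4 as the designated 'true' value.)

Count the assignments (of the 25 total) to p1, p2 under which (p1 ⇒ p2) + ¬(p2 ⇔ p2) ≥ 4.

15

value 4: 15 assignments (counts)
value 3: 4 assignments
value 2: 3 assignments
value 1: 2 assignments
value 0: 1 assignment
So 15 of the 25 assignments meet the threshold.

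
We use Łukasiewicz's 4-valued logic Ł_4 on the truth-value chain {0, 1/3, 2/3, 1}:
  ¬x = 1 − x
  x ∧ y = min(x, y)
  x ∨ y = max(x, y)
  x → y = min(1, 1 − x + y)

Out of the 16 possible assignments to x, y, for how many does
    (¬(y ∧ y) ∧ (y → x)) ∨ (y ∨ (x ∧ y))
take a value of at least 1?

x = 0, y = 0 ↦ 1  ≥
x = 0, y = 1/3 ↦ 2/3  <
x = 0, y = 2/3 ↦ 2/3  <
x = 0, y = 1 ↦ 1  ≥
x = 1/3, y = 0 ↦ 1  ≥
x = 1/3, y = 1/3 ↦ 2/3  <
x = 1/3, y = 2/3 ↦ 2/3  <
x = 1/3, y = 1 ↦ 1  ≥
x = 2/3, y = 0 ↦ 1  ≥
x = 2/3, y = 1/3 ↦ 2/3  <
x = 2/3, y = 2/3 ↦ 2/3  <
x = 2/3, y = 1 ↦ 1  ≥
x = 1, y = 0 ↦ 1  ≥
x = 1, y = 1/3 ↦ 2/3  <
x = 1, y = 2/3 ↦ 2/3  <
x = 1, y = 1 ↦ 1  ≥
So 8 of the 16 assignments meet the threshold.

8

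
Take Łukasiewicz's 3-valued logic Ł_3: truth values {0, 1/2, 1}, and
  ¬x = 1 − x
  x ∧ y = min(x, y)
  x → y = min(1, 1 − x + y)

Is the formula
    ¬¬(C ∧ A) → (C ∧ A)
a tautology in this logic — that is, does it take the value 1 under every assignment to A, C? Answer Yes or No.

Yes

A = 0, C = 0 ↦ 1
A = 0, C = 1/2 ↦ 1
A = 0, C = 1 ↦ 1
A = 1/2, C = 0 ↦ 1
A = 1/2, C = 1/2 ↦ 1
A = 1/2, C = 1 ↦ 1
A = 1, C = 0 ↦ 1
A = 1, C = 1/2 ↦ 1
A = 1, C = 1 ↦ 1
Every assignment gives a value ≥ 1.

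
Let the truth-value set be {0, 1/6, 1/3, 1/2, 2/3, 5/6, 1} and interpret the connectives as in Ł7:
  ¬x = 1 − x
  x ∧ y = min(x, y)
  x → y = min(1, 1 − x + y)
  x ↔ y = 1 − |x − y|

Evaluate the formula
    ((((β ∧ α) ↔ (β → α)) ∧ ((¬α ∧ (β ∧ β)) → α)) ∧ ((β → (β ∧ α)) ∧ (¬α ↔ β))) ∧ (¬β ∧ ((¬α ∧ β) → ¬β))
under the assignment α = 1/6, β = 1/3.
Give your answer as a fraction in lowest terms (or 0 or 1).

1/3

β ∧ α = 1/3 ∧ 1/6 = 1/6
β → α = 1/3 → 1/6 = 5/6
(β ∧ α) ↔ (β → α) = 1/6 ↔ 5/6 = 1/3
¬α = ¬1/6 = 5/6
β ∧ β = 1/3 ∧ 1/3 = 1/3
¬α ∧ (β ∧ β) = 5/6 ∧ 1/3 = 1/3
(¬α ∧ (β ∧ β)) → α = 1/3 → 1/6 = 5/6
((β ∧ α) ↔ (β → α)) ∧ ((¬α ∧ (β ∧ β)) → α) = 1/3 ∧ 5/6 = 1/3
β ∧ α = 1/3 ∧ 1/6 = 1/6
β → (β ∧ α) = 1/3 → 1/6 = 5/6
¬α = ¬1/6 = 5/6
¬α ↔ β = 5/6 ↔ 1/3 = 1/2
(β → (β ∧ α)) ∧ (¬α ↔ β) = 5/6 ∧ 1/2 = 1/2
(((β ∧ α) ↔ (β → α)) ∧ ((¬α ∧ (β ∧ β)) → α)) ∧ ((β → (β ∧ α)) ∧ (¬α ↔ β)) = 1/3 ∧ 1/2 = 1/3
¬β = ¬1/3 = 2/3
¬α = ¬1/6 = 5/6
¬α ∧ β = 5/6 ∧ 1/3 = 1/3
¬β = ¬1/3 = 2/3
(¬α ∧ β) → ¬β = 1/3 → 2/3 = 1
¬β ∧ ((¬α ∧ β) → ¬β) = 2/3 ∧ 1 = 2/3
((((β ∧ α) ↔ (β → α)) ∧ ((¬α ∧ (β ∧ β)) → α)) ∧ ((β → (β ∧ α)) ∧ (¬α ↔ β))) ∧ (¬β ∧ ((¬α ∧ β) → ¬β)) = 1/3 ∧ 2/3 = 1/3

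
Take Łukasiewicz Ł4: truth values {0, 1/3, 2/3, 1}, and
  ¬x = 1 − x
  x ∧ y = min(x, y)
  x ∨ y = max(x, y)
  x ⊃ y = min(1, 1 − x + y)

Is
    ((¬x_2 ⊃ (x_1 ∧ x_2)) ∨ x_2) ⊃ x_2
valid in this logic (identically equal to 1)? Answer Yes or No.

Counterexample: take x_1 = 1/3, x_2 = 1/3.
¬x_2 = ¬1/3 = 2/3
x_1 ∧ x_2 = 1/3 ∧ 1/3 = 1/3
¬x_2 ⊃ (x_1 ∧ x_2) = 2/3 ⊃ 1/3 = 2/3
(¬x_2 ⊃ (x_1 ∧ x_2)) ∨ x_2 = 2/3 ∨ 1/3 = 2/3
((¬x_2 ⊃ (x_1 ∧ x_2)) ∨ x_2) ⊃ x_2 = 2/3 ⊃ 1/3 = 2/3
This gives 2/3 ≠ 1.

No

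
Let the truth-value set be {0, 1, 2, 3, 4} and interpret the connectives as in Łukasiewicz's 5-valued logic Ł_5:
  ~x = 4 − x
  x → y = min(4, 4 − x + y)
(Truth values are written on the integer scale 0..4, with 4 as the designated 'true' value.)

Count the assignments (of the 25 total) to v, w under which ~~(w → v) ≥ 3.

19

value 4: 15 assignments (counts)
value 3: 4 assignments (counts)
value 2: 3 assignments
value 1: 2 assignments
value 0: 1 assignment
So 19 of the 25 assignments meet the threshold.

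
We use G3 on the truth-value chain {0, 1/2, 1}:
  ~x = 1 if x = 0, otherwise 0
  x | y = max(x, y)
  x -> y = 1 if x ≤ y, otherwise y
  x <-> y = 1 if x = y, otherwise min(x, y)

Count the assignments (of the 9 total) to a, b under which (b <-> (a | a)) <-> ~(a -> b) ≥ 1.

a = 0, b = 0 ↦ 0  <
a = 0, b = 1/2 ↦ 1  ≥
a = 0, b = 1 ↦ 1  ≥
a = 1/2, b = 0 ↦ 0  <
a = 1/2, b = 1/2 ↦ 0  <
a = 1/2, b = 1 ↦ 0  <
a = 1, b = 0 ↦ 0  <
a = 1, b = 1/2 ↦ 0  <
a = 1, b = 1 ↦ 0  <
So 2 of the 9 assignments meet the threshold.

2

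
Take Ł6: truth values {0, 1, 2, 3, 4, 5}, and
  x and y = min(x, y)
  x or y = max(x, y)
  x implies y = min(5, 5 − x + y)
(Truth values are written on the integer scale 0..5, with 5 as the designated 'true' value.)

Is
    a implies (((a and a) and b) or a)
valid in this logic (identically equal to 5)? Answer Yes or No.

Yes

At a = 1, b = 5, for instance:
a and a = 1 and 1 = 1
(a and a) and b = 1 and 5 = 1
((a and a) and b) or a = 1 or 1 = 1
a implies (((a and a) and b) or a) = 1 implies 1 = 5
and checking the remaining 35 assignments likewise gives ≥ 5 in every case.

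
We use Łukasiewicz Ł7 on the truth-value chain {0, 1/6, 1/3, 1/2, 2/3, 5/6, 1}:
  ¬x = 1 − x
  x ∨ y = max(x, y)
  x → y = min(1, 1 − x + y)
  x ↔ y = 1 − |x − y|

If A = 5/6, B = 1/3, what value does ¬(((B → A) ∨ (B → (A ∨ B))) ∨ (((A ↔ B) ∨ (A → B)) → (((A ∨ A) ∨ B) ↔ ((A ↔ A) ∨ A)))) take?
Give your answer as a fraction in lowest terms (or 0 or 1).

0

B → A = 1/3 → 5/6 = 1
A ∨ B = 5/6 ∨ 1/3 = 5/6
B → (A ∨ B) = 1/3 → 5/6 = 1
(B → A) ∨ (B → (A ∨ B)) = 1 ∨ 1 = 1
A ↔ B = 5/6 ↔ 1/3 = 1/2
A → B = 5/6 → 1/3 = 1/2
(A ↔ B) ∨ (A → B) = 1/2 ∨ 1/2 = 1/2
A ∨ A = 5/6 ∨ 5/6 = 5/6
(A ∨ A) ∨ B = 5/6 ∨ 1/3 = 5/6
A ↔ A = 5/6 ↔ 5/6 = 1
(A ↔ A) ∨ A = 1 ∨ 5/6 = 1
((A ∨ A) ∨ B) ↔ ((A ↔ A) ∨ A) = 5/6 ↔ 1 = 5/6
((A ↔ B) ∨ (A → B)) → (((A ∨ A) ∨ B) ↔ ((A ↔ A) ∨ A)) = 1/2 → 5/6 = 1
((B → A) ∨ (B → (A ∨ B))) ∨ (((A ↔ B) ∨ (A → B)) → (((A ∨ A) ∨ B) ↔ ((A ↔ A) ∨ A))) = 1 ∨ 1 = 1
¬(((B → A) ∨ (B → (A ∨ B))) ∨ (((A ↔ B) ∨ (A → B)) → (((A ∨ A) ∨ B) ↔ ((A ↔ A) ∨ A)))) = ¬1 = 0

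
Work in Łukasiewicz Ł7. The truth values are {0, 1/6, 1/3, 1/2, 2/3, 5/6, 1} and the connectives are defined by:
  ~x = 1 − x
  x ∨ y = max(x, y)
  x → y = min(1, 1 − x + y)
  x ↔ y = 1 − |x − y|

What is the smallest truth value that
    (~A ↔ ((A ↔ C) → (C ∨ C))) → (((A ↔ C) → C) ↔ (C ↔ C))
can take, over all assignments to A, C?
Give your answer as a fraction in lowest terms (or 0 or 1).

Take A = 1/2, C = 0:
~A = ~1/2 = 1/2
A ↔ C = 1/2 ↔ 0 = 1/2
C ∨ C = 0 ∨ 0 = 0
(A ↔ C) → (C ∨ C) = 1/2 → 0 = 1/2
~A ↔ ((A ↔ C) → (C ∨ C)) = 1/2 ↔ 1/2 = 1
A ↔ C = 1/2 ↔ 0 = 1/2
(A ↔ C) → C = 1/2 → 0 = 1/2
C ↔ C = 0 ↔ 0 = 1
((A ↔ C) → C) ↔ (C ↔ C) = 1/2 ↔ 1 = 1/2
(~A ↔ ((A ↔ C) → (C ∨ C))) → (((A ↔ C) → C) ↔ (C ↔ C)) = 1 → 1/2 = 1/2
No assignment yields a value below 1/2, so this is the minimum.

1/2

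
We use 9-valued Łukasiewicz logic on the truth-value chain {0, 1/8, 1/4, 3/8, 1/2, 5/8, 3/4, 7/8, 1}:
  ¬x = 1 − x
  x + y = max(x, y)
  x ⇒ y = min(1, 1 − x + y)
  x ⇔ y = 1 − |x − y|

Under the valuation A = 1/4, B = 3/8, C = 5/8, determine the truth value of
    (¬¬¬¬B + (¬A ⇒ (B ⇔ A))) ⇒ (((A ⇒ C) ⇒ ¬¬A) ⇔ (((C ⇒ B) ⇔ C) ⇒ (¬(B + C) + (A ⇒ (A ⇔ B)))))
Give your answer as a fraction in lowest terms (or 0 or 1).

1/4

¬B = ¬3/8 = 5/8
¬¬B = ¬5/8 = 3/8
¬¬¬B = ¬3/8 = 5/8
¬¬¬¬B = ¬5/8 = 3/8
¬A = ¬1/4 = 3/4
B ⇔ A = 3/8 ⇔ 1/4 = 7/8
¬A ⇒ (B ⇔ A) = 3/4 ⇒ 7/8 = 1
¬¬¬¬B + (¬A ⇒ (B ⇔ A)) = 3/8 + 1 = 1
A ⇒ C = 1/4 ⇒ 5/8 = 1
¬A = ¬1/4 = 3/4
¬¬A = ¬3/4 = 1/4
(A ⇒ C) ⇒ ¬¬A = 1 ⇒ 1/4 = 1/4
C ⇒ B = 5/8 ⇒ 3/8 = 3/4
(C ⇒ B) ⇔ C = 3/4 ⇔ 5/8 = 7/8
B + C = 3/8 + 5/8 = 5/8
¬(B + C) = ¬5/8 = 3/8
A ⇔ B = 1/4 ⇔ 3/8 = 7/8
A ⇒ (A ⇔ B) = 1/4 ⇒ 7/8 = 1
¬(B + C) + (A ⇒ (A ⇔ B)) = 3/8 + 1 = 1
((C ⇒ B) ⇔ C) ⇒ (¬(B + C) + (A ⇒ (A ⇔ B))) = 7/8 ⇒ 1 = 1
((A ⇒ C) ⇒ ¬¬A) ⇔ (((C ⇒ B) ⇔ C) ⇒ (¬(B + C) + (A ⇒ (A ⇔ B)))) = 1/4 ⇔ 1 = 1/4
(¬¬¬¬B + (¬A ⇒ (B ⇔ A))) ⇒ (((A ⇒ C) ⇒ ¬¬A) ⇔ (((C ⇒ B) ⇔ C) ⇒ (¬(B + C) + (A ⇒ (A ⇔ B))))) = 1 ⇒ 1/4 = 1/4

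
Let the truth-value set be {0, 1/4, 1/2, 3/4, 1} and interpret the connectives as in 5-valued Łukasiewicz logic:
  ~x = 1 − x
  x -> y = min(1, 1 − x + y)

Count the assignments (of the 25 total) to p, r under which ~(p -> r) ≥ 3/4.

value 1: 1 assignment (counts)
value 3/4: 2 assignments (counts)
value 1/2: 3 assignments
value 1/4: 4 assignments
value 0: 15 assignments
So 3 of the 25 assignments meet the threshold.

3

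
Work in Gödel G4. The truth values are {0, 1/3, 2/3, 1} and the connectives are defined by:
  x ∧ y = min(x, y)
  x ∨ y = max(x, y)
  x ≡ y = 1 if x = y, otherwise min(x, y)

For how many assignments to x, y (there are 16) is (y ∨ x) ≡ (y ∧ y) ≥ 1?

x = 0, y = 0 ↦ 1  ≥
x = 0, y = 1/3 ↦ 1  ≥
x = 0, y = 2/3 ↦ 1  ≥
x = 0, y = 1 ↦ 1  ≥
x = 1/3, y = 0 ↦ 0  <
x = 1/3, y = 1/3 ↦ 1  ≥
x = 1/3, y = 2/3 ↦ 1  ≥
x = 1/3, y = 1 ↦ 1  ≥
x = 2/3, y = 0 ↦ 0  <
x = 2/3, y = 1/3 ↦ 1/3  <
x = 2/3, y = 2/3 ↦ 1  ≥
x = 2/3, y = 1 ↦ 1  ≥
x = 1, y = 0 ↦ 0  <
x = 1, y = 1/3 ↦ 1/3  <
x = 1, y = 2/3 ↦ 2/3  <
x = 1, y = 1 ↦ 1  ≥
So 10 of the 16 assignments meet the threshold.

10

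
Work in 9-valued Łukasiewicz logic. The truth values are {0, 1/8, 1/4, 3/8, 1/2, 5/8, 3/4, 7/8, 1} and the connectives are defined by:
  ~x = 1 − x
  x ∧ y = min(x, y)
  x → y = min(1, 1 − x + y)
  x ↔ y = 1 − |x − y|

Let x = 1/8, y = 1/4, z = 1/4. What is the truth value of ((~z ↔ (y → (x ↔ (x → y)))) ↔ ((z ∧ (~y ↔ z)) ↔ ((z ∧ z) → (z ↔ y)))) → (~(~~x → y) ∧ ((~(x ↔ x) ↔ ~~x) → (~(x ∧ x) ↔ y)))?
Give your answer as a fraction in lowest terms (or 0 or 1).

~z = ~1/4 = 3/4
x → y = 1/8 → 1/4 = 1
x ↔ (x → y) = 1/8 ↔ 1 = 1/8
y → (x ↔ (x → y)) = 1/4 → 1/8 = 7/8
~z ↔ (y → (x ↔ (x → y))) = 3/4 ↔ 7/8 = 7/8
~y = ~1/4 = 3/4
~y ↔ z = 3/4 ↔ 1/4 = 1/2
z ∧ (~y ↔ z) = 1/4 ∧ 1/2 = 1/4
z ∧ z = 1/4 ∧ 1/4 = 1/4
z ↔ y = 1/4 ↔ 1/4 = 1
(z ∧ z) → (z ↔ y) = 1/4 → 1 = 1
(z ∧ (~y ↔ z)) ↔ ((z ∧ z) → (z ↔ y)) = 1/4 ↔ 1 = 1/4
(~z ↔ (y → (x ↔ (x → y)))) ↔ ((z ∧ (~y ↔ z)) ↔ ((z ∧ z) → (z ↔ y))) = 7/8 ↔ 1/4 = 3/8
~x = ~1/8 = 7/8
~~x = ~7/8 = 1/8
~~x → y = 1/8 → 1/4 = 1
~(~~x → y) = ~1 = 0
x ↔ x = 1/8 ↔ 1/8 = 1
~(x ↔ x) = ~1 = 0
~x = ~1/8 = 7/8
~~x = ~7/8 = 1/8
~(x ↔ x) ↔ ~~x = 0 ↔ 1/8 = 7/8
x ∧ x = 1/8 ∧ 1/8 = 1/8
~(x ∧ x) = ~1/8 = 7/8
~(x ∧ x) ↔ y = 7/8 ↔ 1/4 = 3/8
(~(x ↔ x) ↔ ~~x) → (~(x ∧ x) ↔ y) = 7/8 → 3/8 = 1/2
~(~~x → y) ∧ ((~(x ↔ x) ↔ ~~x) → (~(x ∧ x) ↔ y)) = 0 ∧ 1/2 = 0
((~z ↔ (y → (x ↔ (x → y)))) ↔ ((z ∧ (~y ↔ z)) ↔ ((z ∧ z) → (z ↔ y)))) → (~(~~x → y) ∧ ((~(x ↔ x) ↔ ~~x) → (~(x ∧ x) ↔ y))) = 3/8 → 0 = 5/8

5/8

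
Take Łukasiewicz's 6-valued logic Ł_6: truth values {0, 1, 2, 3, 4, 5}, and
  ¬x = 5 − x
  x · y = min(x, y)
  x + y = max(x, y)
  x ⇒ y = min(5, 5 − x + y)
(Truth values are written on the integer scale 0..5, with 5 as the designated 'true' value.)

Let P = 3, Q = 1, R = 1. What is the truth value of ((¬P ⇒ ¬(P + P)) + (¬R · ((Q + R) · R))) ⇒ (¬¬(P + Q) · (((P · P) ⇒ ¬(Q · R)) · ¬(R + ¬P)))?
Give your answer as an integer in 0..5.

3

¬P = ¬3 = 2
P + P = 3 + 3 = 3
¬(P + P) = ¬3 = 2
¬P ⇒ ¬(P + P) = 2 ⇒ 2 = 5
¬R = ¬1 = 4
Q + R = 1 + 1 = 1
(Q + R) · R = 1 · 1 = 1
¬R · ((Q + R) · R) = 4 · 1 = 1
(¬P ⇒ ¬(P + P)) + (¬R · ((Q + R) · R)) = 5 + 1 = 5
P + Q = 3 + 1 = 3
¬(P + Q) = ¬3 = 2
¬¬(P + Q) = ¬2 = 3
P · P = 3 · 3 = 3
Q · R = 1 · 1 = 1
¬(Q · R) = ¬1 = 4
(P · P) ⇒ ¬(Q · R) = 3 ⇒ 4 = 5
¬P = ¬3 = 2
R + ¬P = 1 + 2 = 2
¬(R + ¬P) = ¬2 = 3
((P · P) ⇒ ¬(Q · R)) · ¬(R + ¬P) = 5 · 3 = 3
¬¬(P + Q) · (((P · P) ⇒ ¬(Q · R)) · ¬(R + ¬P)) = 3 · 3 = 3
((¬P ⇒ ¬(P + P)) + (¬R · ((Q + R) · R))) ⇒ (¬¬(P + Q) · (((P · P) ⇒ ¬(Q · R)) · ¬(R + ¬P))) = 5 ⇒ 3 = 3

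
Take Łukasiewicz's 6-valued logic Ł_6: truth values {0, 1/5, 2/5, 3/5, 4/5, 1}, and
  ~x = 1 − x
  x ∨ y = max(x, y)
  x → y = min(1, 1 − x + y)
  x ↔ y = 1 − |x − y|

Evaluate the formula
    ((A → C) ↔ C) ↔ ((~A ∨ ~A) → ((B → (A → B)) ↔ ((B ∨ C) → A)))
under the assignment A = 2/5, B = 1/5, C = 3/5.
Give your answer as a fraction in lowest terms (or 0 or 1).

3/5

A → C = 2/5 → 3/5 = 1
(A → C) ↔ C = 1 ↔ 3/5 = 3/5
~A = ~2/5 = 3/5
~A = ~2/5 = 3/5
~A ∨ ~A = 3/5 ∨ 3/5 = 3/5
A → B = 2/5 → 1/5 = 4/5
B → (A → B) = 1/5 → 4/5 = 1
B ∨ C = 1/5 ∨ 3/5 = 3/5
(B ∨ C) → A = 3/5 → 2/5 = 4/5
(B → (A → B)) ↔ ((B ∨ C) → A) = 1 ↔ 4/5 = 4/5
(~A ∨ ~A) → ((B → (A → B)) ↔ ((B ∨ C) → A)) = 3/5 → 4/5 = 1
((A → C) ↔ C) ↔ ((~A ∨ ~A) → ((B → (A → B)) ↔ ((B ∨ C) → A))) = 3/5 ↔ 1 = 3/5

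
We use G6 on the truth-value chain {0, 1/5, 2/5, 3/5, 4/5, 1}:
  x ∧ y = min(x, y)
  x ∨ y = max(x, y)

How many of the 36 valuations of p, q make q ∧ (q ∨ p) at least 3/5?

18

value 1: 6 assignments (counts)
value 4/5: 6 assignments (counts)
value 3/5: 6 assignments (counts)
value 2/5: 6 assignments
value 1/5: 6 assignments
value 0: 6 assignments
So 18 of the 36 assignments meet the threshold.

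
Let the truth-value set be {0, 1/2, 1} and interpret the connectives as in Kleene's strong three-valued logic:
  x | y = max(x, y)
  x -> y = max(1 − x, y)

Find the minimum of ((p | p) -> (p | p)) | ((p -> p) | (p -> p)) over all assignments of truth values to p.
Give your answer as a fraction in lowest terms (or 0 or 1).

1/2

Take p = 1/2:
p | p = 1/2 | 1/2 = 1/2
p | p = 1/2 | 1/2 = 1/2
(p | p) -> (p | p) = 1/2 -> 1/2 = 1/2
p -> p = 1/2 -> 1/2 = 1/2
p -> p = 1/2 -> 1/2 = 1/2
(p -> p) | (p -> p) = 1/2 | 1/2 = 1/2
((p | p) -> (p | p)) | ((p -> p) | (p -> p)) = 1/2 | 1/2 = 1/2
No assignment yields a value below 1/2, so this is the minimum.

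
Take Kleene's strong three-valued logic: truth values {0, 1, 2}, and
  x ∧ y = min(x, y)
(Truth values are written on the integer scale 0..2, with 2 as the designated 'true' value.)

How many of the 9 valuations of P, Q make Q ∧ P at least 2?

1

P = 0, Q = 0 ↦ 0  <
P = 0, Q = 1 ↦ 0  <
P = 0, Q = 2 ↦ 0  <
P = 1, Q = 0 ↦ 0  <
P = 1, Q = 1 ↦ 1  <
P = 1, Q = 2 ↦ 1  <
P = 2, Q = 0 ↦ 0  <
P = 2, Q = 1 ↦ 1  <
P = 2, Q = 2 ↦ 2  ≥
So 1 of the 9 assignments meets the threshold.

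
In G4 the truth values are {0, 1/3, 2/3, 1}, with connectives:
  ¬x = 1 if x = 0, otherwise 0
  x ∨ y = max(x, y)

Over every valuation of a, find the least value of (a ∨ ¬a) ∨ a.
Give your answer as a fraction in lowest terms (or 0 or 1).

Take a = 1/3:
¬a = ¬1/3 = 0
a ∨ ¬a = 1/3 ∨ 0 = 1/3
(a ∨ ¬a) ∨ a = 1/3 ∨ 1/3 = 1/3
No assignment yields a value below 1/3, so this is the minimum.

1/3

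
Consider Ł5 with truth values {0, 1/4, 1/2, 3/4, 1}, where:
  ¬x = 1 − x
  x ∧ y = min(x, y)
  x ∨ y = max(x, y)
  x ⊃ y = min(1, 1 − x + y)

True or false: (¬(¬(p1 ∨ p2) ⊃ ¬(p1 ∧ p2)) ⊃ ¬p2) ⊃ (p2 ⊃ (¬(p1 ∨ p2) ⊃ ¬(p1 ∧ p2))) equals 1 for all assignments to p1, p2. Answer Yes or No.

At p1 = 1/2, p2 = 1, for instance:
p1 ∨ p2 = 1/2 ∨ 1 = 1
¬(p1 ∨ p2) = ¬1 = 0
p1 ∧ p2 = 1/2 ∧ 1 = 1/2
¬(p1 ∧ p2) = ¬1/2 = 1/2
¬(p1 ∨ p2) ⊃ ¬(p1 ∧ p2) = 0 ⊃ 1/2 = 1
¬(¬(p1 ∨ p2) ⊃ ¬(p1 ∧ p2)) = ¬1 = 0
¬p2 = ¬1 = 0
¬(¬(p1 ∨ p2) ⊃ ¬(p1 ∧ p2)) ⊃ ¬p2 = 0 ⊃ 0 = 1
p2 ⊃ (¬(p1 ∨ p2) ⊃ ¬(p1 ∧ p2)) = 1 ⊃ 1 = 1
(¬(¬(p1 ∨ p2) ⊃ ¬(p1 ∧ p2)) ⊃ ¬p2) ⊃ (p2 ⊃ (¬(p1 ∨ p2) ⊃ ¬(p1 ∧ p2))) = 1 ⊃ 1 = 1
and checking the remaining 24 assignments likewise gives ≥ 1 in every case.

Yes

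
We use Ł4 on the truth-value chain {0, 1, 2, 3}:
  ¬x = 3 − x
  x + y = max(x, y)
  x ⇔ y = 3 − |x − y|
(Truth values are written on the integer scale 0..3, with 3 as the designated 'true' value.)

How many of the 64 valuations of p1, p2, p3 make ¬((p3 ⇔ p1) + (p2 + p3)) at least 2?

value 3: 1 assignment (counts)
value 2: 5 assignments (counts)
value 1: 21 assignments
value 0: 37 assignments
So 6 of the 64 assignments meet the threshold.

6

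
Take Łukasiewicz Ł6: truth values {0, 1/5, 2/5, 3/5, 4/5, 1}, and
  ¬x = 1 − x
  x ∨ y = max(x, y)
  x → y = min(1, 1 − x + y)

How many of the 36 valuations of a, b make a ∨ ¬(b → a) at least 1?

7

value 1: 7 assignments (counts)
value 4/5: 8 assignments
value 3/5: 9 assignments
value 2/5: 7 assignments
value 1/5: 4 assignments
value 0: 1 assignment
So 7 of the 36 assignments meet the threshold.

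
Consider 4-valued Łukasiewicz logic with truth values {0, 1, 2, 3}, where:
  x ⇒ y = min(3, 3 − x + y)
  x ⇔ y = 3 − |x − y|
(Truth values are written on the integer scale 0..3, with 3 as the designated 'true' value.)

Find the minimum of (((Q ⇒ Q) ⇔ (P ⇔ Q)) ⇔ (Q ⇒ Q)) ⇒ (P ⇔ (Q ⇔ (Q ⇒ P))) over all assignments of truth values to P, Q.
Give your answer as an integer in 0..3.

2

Take P = 0, Q = 1:
Q ⇒ Q = 1 ⇒ 1 = 3
P ⇔ Q = 0 ⇔ 1 = 2
(Q ⇒ Q) ⇔ (P ⇔ Q) = 3 ⇔ 2 = 2
Q ⇒ Q = 1 ⇒ 1 = 3
((Q ⇒ Q) ⇔ (P ⇔ Q)) ⇔ (Q ⇒ Q) = 2 ⇔ 3 = 2
Q ⇒ P = 1 ⇒ 0 = 2
Q ⇔ (Q ⇒ P) = 1 ⇔ 2 = 2
P ⇔ (Q ⇔ (Q ⇒ P)) = 0 ⇔ 2 = 1
(((Q ⇒ Q) ⇔ (P ⇔ Q)) ⇔ (Q ⇒ Q)) ⇒ (P ⇔ (Q ⇔ (Q ⇒ P))) = 2 ⇒ 1 = 2
No assignment yields a value below 2, so this is the minimum.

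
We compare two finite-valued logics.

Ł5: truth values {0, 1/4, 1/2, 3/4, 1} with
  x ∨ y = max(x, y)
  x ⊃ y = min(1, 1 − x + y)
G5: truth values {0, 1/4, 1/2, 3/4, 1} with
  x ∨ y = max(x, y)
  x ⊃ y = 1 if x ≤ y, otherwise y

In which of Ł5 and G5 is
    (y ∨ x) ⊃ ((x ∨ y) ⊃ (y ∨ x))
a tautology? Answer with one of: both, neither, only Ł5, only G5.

both

In Ł5: every assignment gives 1 — tautology.
In G5: every assignment gives 1 — tautology.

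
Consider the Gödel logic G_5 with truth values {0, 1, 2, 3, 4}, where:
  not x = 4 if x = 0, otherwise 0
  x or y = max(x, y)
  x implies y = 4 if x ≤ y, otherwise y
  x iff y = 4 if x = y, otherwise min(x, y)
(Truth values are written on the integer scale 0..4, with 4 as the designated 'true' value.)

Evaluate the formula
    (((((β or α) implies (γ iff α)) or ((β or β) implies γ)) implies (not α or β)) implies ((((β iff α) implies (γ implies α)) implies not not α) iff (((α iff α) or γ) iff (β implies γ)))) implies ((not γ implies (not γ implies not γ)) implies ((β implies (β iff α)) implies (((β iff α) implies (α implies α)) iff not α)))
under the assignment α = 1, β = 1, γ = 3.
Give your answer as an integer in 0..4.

0

β or α = 1 or 1 = 1
γ iff α = 3 iff 1 = 1
(β or α) implies (γ iff α) = 1 implies 1 = 4
β or β = 1 or 1 = 1
(β or β) implies γ = 1 implies 3 = 4
((β or α) implies (γ iff α)) or ((β or β) implies γ) = 4 or 4 = 4
not α = not 1 = 0
not α or β = 0 or 1 = 1
(((β or α) implies (γ iff α)) or ((β or β) implies γ)) implies (not α or β) = 4 implies 1 = 1
β iff α = 1 iff 1 = 4
γ implies α = 3 implies 1 = 1
(β iff α) implies (γ implies α) = 4 implies 1 = 1
not α = not 1 = 0
not not α = not 0 = 4
((β iff α) implies (γ implies α)) implies not not α = 1 implies 4 = 4
α iff α = 1 iff 1 = 4
(α iff α) or γ = 4 or 3 = 4
β implies γ = 1 implies 3 = 4
((α iff α) or γ) iff (β implies γ) = 4 iff 4 = 4
(((β iff α) implies (γ implies α)) implies not not α) iff (((α iff α) or γ) iff (β implies γ)) = 4 iff 4 = 4
((((β or α) implies (γ iff α)) or ((β or β) implies γ)) implies (not α or β)) implies ((((β iff α) implies (γ implies α)) implies not not α) iff (((α iff α) or γ) iff (β implies γ))) = 1 implies 4 = 4
not γ = not 3 = 0
not γ = not 3 = 0
not γ = not 3 = 0
not γ implies not γ = 0 implies 0 = 4
not γ implies (not γ implies not γ) = 0 implies 4 = 4
β iff α = 1 iff 1 = 4
β implies (β iff α) = 1 implies 4 = 4
β iff α = 1 iff 1 = 4
α implies α = 1 implies 1 = 4
(β iff α) implies (α implies α) = 4 implies 4 = 4
not α = not 1 = 0
((β iff α) implies (α implies α)) iff not α = 4 iff 0 = 0
(β implies (β iff α)) implies (((β iff α) implies (α implies α)) iff not α) = 4 implies 0 = 0
(not γ implies (not γ implies not γ)) implies ((β implies (β iff α)) implies (((β iff α) implies (α implies α)) iff not α)) = 4 implies 0 = 0
(((((β or α) implies (γ iff α)) or ((β or β) implies γ)) implies (not α or β)) implies ((((β iff α) implies (γ implies α)) implies not not α) iff (((α iff α) or γ) iff (β implies γ)))) implies ((not γ implies (not γ implies not γ)) implies ((β implies (β iff α)) implies (((β iff α) implies (α implies α)) iff not α))) = 4 implies 0 = 0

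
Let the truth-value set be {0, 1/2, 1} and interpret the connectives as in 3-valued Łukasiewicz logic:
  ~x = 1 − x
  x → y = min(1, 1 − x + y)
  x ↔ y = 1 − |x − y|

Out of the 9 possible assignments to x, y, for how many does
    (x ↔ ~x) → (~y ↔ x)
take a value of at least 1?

7

x = 0, y = 0 ↦ 1  ≥
x = 0, y = 1/2 ↦ 1  ≥
x = 0, y = 1 ↦ 1  ≥
x = 1/2, y = 0 ↦ 1/2  <
x = 1/2, y = 1/2 ↦ 1  ≥
x = 1/2, y = 1 ↦ 1/2  <
x = 1, y = 0 ↦ 1  ≥
x = 1, y = 1/2 ↦ 1  ≥
x = 1, y = 1 ↦ 1  ≥
So 7 of the 9 assignments meet the threshold.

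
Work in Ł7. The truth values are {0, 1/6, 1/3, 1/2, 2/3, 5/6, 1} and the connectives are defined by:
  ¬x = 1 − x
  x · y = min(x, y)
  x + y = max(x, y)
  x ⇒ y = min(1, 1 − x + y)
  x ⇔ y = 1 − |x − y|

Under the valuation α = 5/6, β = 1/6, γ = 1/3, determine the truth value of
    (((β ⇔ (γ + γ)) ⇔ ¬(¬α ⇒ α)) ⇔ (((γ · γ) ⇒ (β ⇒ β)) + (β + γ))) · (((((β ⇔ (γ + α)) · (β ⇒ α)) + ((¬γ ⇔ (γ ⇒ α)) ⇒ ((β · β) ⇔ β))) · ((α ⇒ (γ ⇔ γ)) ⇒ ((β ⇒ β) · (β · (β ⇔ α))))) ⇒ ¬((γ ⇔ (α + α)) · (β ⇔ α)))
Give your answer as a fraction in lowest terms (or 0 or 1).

1/6

γ + γ = 1/3 + 1/3 = 1/3
β ⇔ (γ + γ) = 1/6 ⇔ 1/3 = 5/6
¬α = ¬5/6 = 1/6
¬α ⇒ α = 1/6 ⇒ 5/6 = 1
¬(¬α ⇒ α) = ¬1 = 0
(β ⇔ (γ + γ)) ⇔ ¬(¬α ⇒ α) = 5/6 ⇔ 0 = 1/6
γ · γ = 1/3 · 1/3 = 1/3
β ⇒ β = 1/6 ⇒ 1/6 = 1
(γ · γ) ⇒ (β ⇒ β) = 1/3 ⇒ 1 = 1
β + γ = 1/6 + 1/3 = 1/3
((γ · γ) ⇒ (β ⇒ β)) + (β + γ) = 1 + 1/3 = 1
((β ⇔ (γ + γ)) ⇔ ¬(¬α ⇒ α)) ⇔ (((γ · γ) ⇒ (β ⇒ β)) + (β + γ)) = 1/6 ⇔ 1 = 1/6
γ + α = 1/3 + 5/6 = 5/6
β ⇔ (γ + α) = 1/6 ⇔ 5/6 = 1/3
β ⇒ α = 1/6 ⇒ 5/6 = 1
(β ⇔ (γ + α)) · (β ⇒ α) = 1/3 · 1 = 1/3
¬γ = ¬1/3 = 2/3
γ ⇒ α = 1/3 ⇒ 5/6 = 1
¬γ ⇔ (γ ⇒ α) = 2/3 ⇔ 1 = 2/3
β · β = 1/6 · 1/6 = 1/6
(β · β) ⇔ β = 1/6 ⇔ 1/6 = 1
(¬γ ⇔ (γ ⇒ α)) ⇒ ((β · β) ⇔ β) = 2/3 ⇒ 1 = 1
((β ⇔ (γ + α)) · (β ⇒ α)) + ((¬γ ⇔ (γ ⇒ α)) ⇒ ((β · β) ⇔ β)) = 1/3 + 1 = 1
γ ⇔ γ = 1/3 ⇔ 1/3 = 1
α ⇒ (γ ⇔ γ) = 5/6 ⇒ 1 = 1
β ⇒ β = 1/6 ⇒ 1/6 = 1
β ⇔ α = 1/6 ⇔ 5/6 = 1/3
β · (β ⇔ α) = 1/6 · 1/3 = 1/6
(β ⇒ β) · (β · (β ⇔ α)) = 1 · 1/6 = 1/6
(α ⇒ (γ ⇔ γ)) ⇒ ((β ⇒ β) · (β · (β ⇔ α))) = 1 ⇒ 1/6 = 1/6
(((β ⇔ (γ + α)) · (β ⇒ α)) + ((¬γ ⇔ (γ ⇒ α)) ⇒ ((β · β) ⇔ β))) · ((α ⇒ (γ ⇔ γ)) ⇒ ((β ⇒ β) · (β · (β ⇔ α)))) = 1 · 1/6 = 1/6
α + α = 5/6 + 5/6 = 5/6
γ ⇔ (α + α) = 1/3 ⇔ 5/6 = 1/2
β ⇔ α = 1/6 ⇔ 5/6 = 1/3
(γ ⇔ (α + α)) · (β ⇔ α) = 1/2 · 1/3 = 1/3
¬((γ ⇔ (α + α)) · (β ⇔ α)) = ¬1/3 = 2/3
((((β ⇔ (γ + α)) · (β ⇒ α)) + ((¬γ ⇔ (γ ⇒ α)) ⇒ ((β · β) ⇔ β))) · ((α ⇒ (γ ⇔ γ)) ⇒ ((β ⇒ β) · (β · (β ⇔ α))))) ⇒ ¬((γ ⇔ (α + α)) · (β ⇔ α)) = 1/6 ⇒ 2/3 = 1
(((β ⇔ (γ + γ)) ⇔ ¬(¬α ⇒ α)) ⇔ (((γ · γ) ⇒ (β ⇒ β)) + (β + γ))) · (((((β ⇔ (γ + α)) · (β ⇒ α)) + ((¬γ ⇔ (γ ⇒ α)) ⇒ ((β · β) ⇔ β))) · ((α ⇒ (γ ⇔ γ)) ⇒ ((β ⇒ β) · (β · (β ⇔ α))))) ⇒ ¬((γ ⇔ (α + α)) · (β ⇔ α))) = 1/6 · 1 = 1/6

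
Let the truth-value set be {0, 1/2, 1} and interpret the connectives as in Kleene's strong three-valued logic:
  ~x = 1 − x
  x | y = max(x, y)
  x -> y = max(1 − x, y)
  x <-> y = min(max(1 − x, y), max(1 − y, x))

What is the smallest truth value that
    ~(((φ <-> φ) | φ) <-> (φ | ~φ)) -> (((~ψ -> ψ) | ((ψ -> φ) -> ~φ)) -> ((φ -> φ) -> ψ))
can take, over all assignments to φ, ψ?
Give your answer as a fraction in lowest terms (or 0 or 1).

Take φ = 1/2, ψ = 0:
φ <-> φ = 1/2 <-> 1/2 = 1/2
(φ <-> φ) | φ = 1/2 | 1/2 = 1/2
~φ = ~1/2 = 1/2
φ | ~φ = 1/2 | 1/2 = 1/2
((φ <-> φ) | φ) <-> (φ | ~φ) = 1/2 <-> 1/2 = 1/2
~(((φ <-> φ) | φ) <-> (φ | ~φ)) = ~1/2 = 1/2
~ψ = ~0 = 1
~ψ -> ψ = 1 -> 0 = 0
ψ -> φ = 0 -> 1/2 = 1
~φ = ~1/2 = 1/2
(ψ -> φ) -> ~φ = 1 -> 1/2 = 1/2
(~ψ -> ψ) | ((ψ -> φ) -> ~φ) = 0 | 1/2 = 1/2
φ -> φ = 1/2 -> 1/2 = 1/2
(φ -> φ) -> ψ = 1/2 -> 0 = 1/2
((~ψ -> ψ) | ((ψ -> φ) -> ~φ)) -> ((φ -> φ) -> ψ) = 1/2 -> 1/2 = 1/2
~(((φ <-> φ) | φ) <-> (φ | ~φ)) -> (((~ψ -> ψ) | ((ψ -> φ) -> ~φ)) -> ((φ -> φ) -> ψ)) = 1/2 -> 1/2 = 1/2
No assignment yields a value below 1/2, so this is the minimum.

1/2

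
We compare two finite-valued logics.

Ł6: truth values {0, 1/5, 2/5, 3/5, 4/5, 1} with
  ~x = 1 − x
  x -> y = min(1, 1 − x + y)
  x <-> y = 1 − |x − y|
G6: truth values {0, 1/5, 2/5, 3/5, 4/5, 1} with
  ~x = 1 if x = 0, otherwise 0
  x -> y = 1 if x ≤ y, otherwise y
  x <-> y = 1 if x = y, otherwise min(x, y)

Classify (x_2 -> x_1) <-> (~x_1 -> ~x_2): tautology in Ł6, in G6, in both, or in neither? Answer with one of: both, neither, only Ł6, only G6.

only Ł6

In Ł6: every assignment gives 1 — tautology.
In G6: at x_1 = 1/5, x_2 = 2/5 the value is 1/5 — not a tautology.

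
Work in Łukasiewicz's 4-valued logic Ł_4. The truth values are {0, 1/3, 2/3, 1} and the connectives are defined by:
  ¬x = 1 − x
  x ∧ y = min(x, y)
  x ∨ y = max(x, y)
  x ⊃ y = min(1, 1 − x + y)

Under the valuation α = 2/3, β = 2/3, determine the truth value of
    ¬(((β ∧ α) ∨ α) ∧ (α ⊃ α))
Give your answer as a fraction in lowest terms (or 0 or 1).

1/3

β ∧ α = 2/3 ∧ 2/3 = 2/3
(β ∧ α) ∨ α = 2/3 ∨ 2/3 = 2/3
α ⊃ α = 2/3 ⊃ 2/3 = 1
((β ∧ α) ∨ α) ∧ (α ⊃ α) = 2/3 ∧ 1 = 2/3
¬(((β ∧ α) ∨ α) ∧ (α ⊃ α)) = ¬2/3 = 1/3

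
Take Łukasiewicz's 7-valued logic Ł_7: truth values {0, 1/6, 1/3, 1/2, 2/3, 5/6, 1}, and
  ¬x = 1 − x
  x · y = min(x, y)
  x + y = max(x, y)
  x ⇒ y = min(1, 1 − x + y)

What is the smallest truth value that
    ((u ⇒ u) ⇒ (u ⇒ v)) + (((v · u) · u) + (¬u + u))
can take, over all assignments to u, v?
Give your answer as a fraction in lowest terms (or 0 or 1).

Take u = 1/2, v = 0:
u ⇒ u = 1/2 ⇒ 1/2 = 1
u ⇒ v = 1/2 ⇒ 0 = 1/2
(u ⇒ u) ⇒ (u ⇒ v) = 1 ⇒ 1/2 = 1/2
v · u = 0 · 1/2 = 0
(v · u) · u = 0 · 1/2 = 0
¬u = ¬1/2 = 1/2
¬u + u = 1/2 + 1/2 = 1/2
((v · u) · u) + (¬u + u) = 0 + 1/2 = 1/2
((u ⇒ u) ⇒ (u ⇒ v)) + (((v · u) · u) + (¬u + u)) = 1/2 + 1/2 = 1/2
No assignment yields a value below 1/2, so this is the minimum.

1/2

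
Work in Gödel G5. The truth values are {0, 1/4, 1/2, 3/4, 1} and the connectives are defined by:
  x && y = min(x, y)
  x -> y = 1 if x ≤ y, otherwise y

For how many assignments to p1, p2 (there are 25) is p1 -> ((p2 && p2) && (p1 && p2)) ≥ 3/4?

value 1: 15 assignments (counts)
value 3/4: 1 assignment (counts)
value 1/2: 2 assignments
value 1/4: 3 assignments
value 0: 4 assignments
So 16 of the 25 assignments meet the threshold.

16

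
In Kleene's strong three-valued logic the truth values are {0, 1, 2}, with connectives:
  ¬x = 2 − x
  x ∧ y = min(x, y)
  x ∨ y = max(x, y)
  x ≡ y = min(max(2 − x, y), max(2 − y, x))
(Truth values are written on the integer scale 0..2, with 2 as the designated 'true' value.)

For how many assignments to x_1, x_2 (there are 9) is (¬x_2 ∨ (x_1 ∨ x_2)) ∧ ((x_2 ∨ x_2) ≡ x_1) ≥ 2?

2

x_1 = 0, x_2 = 0 ↦ 2  ≥
x_1 = 0, x_2 = 1 ↦ 1  <
x_1 = 0, x_2 = 2 ↦ 0  <
x_1 = 1, x_2 = 0 ↦ 1  <
x_1 = 1, x_2 = 1 ↦ 1  <
x_1 = 1, x_2 = 2 ↦ 1  <
x_1 = 2, x_2 = 0 ↦ 0  <
x_1 = 2, x_2 = 1 ↦ 1  <
x_1 = 2, x_2 = 2 ↦ 2  ≥
So 2 of the 9 assignments meet the threshold.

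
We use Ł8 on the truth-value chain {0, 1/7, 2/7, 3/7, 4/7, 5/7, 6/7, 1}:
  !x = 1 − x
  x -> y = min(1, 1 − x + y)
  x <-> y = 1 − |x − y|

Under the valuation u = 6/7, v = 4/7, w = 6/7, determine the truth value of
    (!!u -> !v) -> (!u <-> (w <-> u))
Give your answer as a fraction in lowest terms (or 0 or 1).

!u = !6/7 = 1/7
!!u = !1/7 = 6/7
!v = !4/7 = 3/7
!!u -> !v = 6/7 -> 3/7 = 4/7
!u = !6/7 = 1/7
w <-> u = 6/7 <-> 6/7 = 1
!u <-> (w <-> u) = 1/7 <-> 1 = 1/7
(!!u -> !v) -> (!u <-> (w <-> u)) = 4/7 -> 1/7 = 4/7

4/7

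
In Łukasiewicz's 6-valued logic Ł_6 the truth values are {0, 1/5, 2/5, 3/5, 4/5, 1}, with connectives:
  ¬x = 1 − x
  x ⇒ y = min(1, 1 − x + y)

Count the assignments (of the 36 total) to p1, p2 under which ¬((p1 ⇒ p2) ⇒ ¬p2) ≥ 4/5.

value 1: 6 assignments (counts)
value 4/5: 5 assignments (counts)
value 3/5: 5 assignments
value 2/5: 4 assignments
value 1/5: 4 assignments
value 0: 12 assignments
So 11 of the 36 assignments meet the threshold.

11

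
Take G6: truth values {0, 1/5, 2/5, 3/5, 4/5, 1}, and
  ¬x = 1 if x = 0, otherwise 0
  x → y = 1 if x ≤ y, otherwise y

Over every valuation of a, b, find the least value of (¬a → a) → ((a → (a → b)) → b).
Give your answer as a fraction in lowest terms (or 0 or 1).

Take a = 1/5, b = 1/5:
¬a = ¬1/5 = 0
¬a → a = 0 → 1/5 = 1
a → b = 1/5 → 1/5 = 1
a → (a → b) = 1/5 → 1 = 1
(a → (a → b)) → b = 1 → 1/5 = 1/5
(¬a → a) → ((a → (a → b)) → b) = 1 → 1/5 = 1/5
No assignment yields a value below 1/5, so this is the minimum.

1/5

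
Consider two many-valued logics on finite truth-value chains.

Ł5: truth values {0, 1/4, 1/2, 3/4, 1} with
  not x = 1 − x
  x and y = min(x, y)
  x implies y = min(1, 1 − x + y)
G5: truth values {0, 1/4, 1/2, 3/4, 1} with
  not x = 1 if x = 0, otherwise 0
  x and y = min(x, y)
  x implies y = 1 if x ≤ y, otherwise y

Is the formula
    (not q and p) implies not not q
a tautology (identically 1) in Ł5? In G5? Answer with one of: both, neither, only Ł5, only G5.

In Ł5: at p = 1/4, q = 0 the value is 3/4 — not a tautology.
In G5: at p = 1/4, q = 0 the value is 0 — not a tautology.

neither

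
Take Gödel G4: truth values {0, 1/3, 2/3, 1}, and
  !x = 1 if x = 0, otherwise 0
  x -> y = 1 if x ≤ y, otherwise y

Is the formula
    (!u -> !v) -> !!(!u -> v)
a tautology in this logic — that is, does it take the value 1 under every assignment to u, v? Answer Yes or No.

Counterexample: take u = 0, v = 0.
!u = !0 = 1
!v = !0 = 1
!u -> !v = 1 -> 1 = 1
!u = !0 = 1
!u -> v = 1 -> 0 = 0
!(!u -> v) = !0 = 1
!!(!u -> v) = !1 = 0
(!u -> !v) -> !!(!u -> v) = 1 -> 0 = 0
This gives 0 ≠ 1.

No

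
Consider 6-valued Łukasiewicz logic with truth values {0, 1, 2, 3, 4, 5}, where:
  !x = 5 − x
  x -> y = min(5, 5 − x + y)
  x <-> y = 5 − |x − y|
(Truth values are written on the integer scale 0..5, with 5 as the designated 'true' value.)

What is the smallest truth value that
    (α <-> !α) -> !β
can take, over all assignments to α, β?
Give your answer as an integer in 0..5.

Take α = 2, β = 5:
!α = !2 = 3
α <-> !α = 2 <-> 3 = 4
!β = !5 = 0
(α <-> !α) -> !β = 4 -> 0 = 1
No assignment yields a value below 1, so this is the minimum.

1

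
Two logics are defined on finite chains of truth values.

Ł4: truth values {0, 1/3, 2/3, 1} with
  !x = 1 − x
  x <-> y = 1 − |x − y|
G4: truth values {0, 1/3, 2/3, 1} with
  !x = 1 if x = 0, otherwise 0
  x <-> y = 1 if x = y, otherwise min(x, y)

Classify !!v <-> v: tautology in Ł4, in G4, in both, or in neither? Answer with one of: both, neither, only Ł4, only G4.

only Ł4

In Ł4: every assignment gives 1 — tautology.
In G4: at v = 1/3 the value is 1/3 — not a tautology.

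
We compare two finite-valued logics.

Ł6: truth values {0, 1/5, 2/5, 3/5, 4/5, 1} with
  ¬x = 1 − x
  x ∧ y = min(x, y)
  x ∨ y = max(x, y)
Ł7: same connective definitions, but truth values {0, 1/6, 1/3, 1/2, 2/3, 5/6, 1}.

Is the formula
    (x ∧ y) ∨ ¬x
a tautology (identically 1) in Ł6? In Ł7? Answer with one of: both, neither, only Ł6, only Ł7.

In Ł6: at x = 1/5, y = 0 the value is 4/5 — not a tautology.
In Ł7: at x = 1/6, y = 0 the value is 5/6 — not a tautology.

neither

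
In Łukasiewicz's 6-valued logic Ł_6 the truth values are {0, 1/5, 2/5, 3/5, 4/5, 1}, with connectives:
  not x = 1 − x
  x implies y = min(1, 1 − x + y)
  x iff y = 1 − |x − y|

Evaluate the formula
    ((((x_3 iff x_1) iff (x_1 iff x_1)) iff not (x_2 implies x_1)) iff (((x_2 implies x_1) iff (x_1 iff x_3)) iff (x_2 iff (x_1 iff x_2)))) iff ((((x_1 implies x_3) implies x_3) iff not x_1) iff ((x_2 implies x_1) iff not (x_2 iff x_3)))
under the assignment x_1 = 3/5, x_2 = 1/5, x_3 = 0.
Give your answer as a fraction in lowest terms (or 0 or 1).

3/5

x_3 iff x_1 = 0 iff 3/5 = 2/5
x_1 iff x_1 = 3/5 iff 3/5 = 1
(x_3 iff x_1) iff (x_1 iff x_1) = 2/5 iff 1 = 2/5
x_2 implies x_1 = 1/5 implies 3/5 = 1
not (x_2 implies x_1) = not 1 = 0
((x_3 iff x_1) iff (x_1 iff x_1)) iff not (x_2 implies x_1) = 2/5 iff 0 = 3/5
x_2 implies x_1 = 1/5 implies 3/5 = 1
x_1 iff x_3 = 3/5 iff 0 = 2/5
(x_2 implies x_1) iff (x_1 iff x_3) = 1 iff 2/5 = 2/5
x_1 iff x_2 = 3/5 iff 1/5 = 3/5
x_2 iff (x_1 iff x_2) = 1/5 iff 3/5 = 3/5
((x_2 implies x_1) iff (x_1 iff x_3)) iff (x_2 iff (x_1 iff x_2)) = 2/5 iff 3/5 = 4/5
(((x_3 iff x_1) iff (x_1 iff x_1)) iff not (x_2 implies x_1)) iff (((x_2 implies x_1) iff (x_1 iff x_3)) iff (x_2 iff (x_1 iff x_2))) = 3/5 iff 4/5 = 4/5
x_1 implies x_3 = 3/5 implies 0 = 2/5
(x_1 implies x_3) implies x_3 = 2/5 implies 0 = 3/5
not x_1 = not 3/5 = 2/5
((x_1 implies x_3) implies x_3) iff not x_1 = 3/5 iff 2/5 = 4/5
x_2 implies x_1 = 1/5 implies 3/5 = 1
x_2 iff x_3 = 1/5 iff 0 = 4/5
not (x_2 iff x_3) = not 4/5 = 1/5
(x_2 implies x_1) iff not (x_2 iff x_3) = 1 iff 1/5 = 1/5
(((x_1 implies x_3) implies x_3) iff not x_1) iff ((x_2 implies x_1) iff not (x_2 iff x_3)) = 4/5 iff 1/5 = 2/5
((((x_3 iff x_1) iff (x_1 iff x_1)) iff not (x_2 implies x_1)) iff (((x_2 implies x_1) iff (x_1 iff x_3)) iff (x_2 iff (x_1 iff x_2)))) iff ((((x_1 implies x_3) implies x_3) iff not x_1) iff ((x_2 implies x_1) iff not (x_2 iff x_3))) = 4/5 iff 2/5 = 3/5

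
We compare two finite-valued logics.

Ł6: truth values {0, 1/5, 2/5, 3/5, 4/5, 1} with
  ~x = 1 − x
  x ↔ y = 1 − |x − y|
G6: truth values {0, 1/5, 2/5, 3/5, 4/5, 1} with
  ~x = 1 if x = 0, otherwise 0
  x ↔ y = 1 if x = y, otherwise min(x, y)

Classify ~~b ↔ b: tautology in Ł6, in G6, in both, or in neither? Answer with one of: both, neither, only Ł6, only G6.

only Ł6

In Ł6: every assignment gives 1 — tautology.
In G6: at b = 1/5 the value is 1/5 — not a tautology.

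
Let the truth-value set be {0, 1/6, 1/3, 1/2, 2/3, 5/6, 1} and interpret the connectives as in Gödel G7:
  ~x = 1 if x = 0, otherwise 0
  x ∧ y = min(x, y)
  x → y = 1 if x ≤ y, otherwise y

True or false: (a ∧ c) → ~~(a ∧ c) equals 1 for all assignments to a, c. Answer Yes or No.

At a = 1/3, c = 1/6, for instance:
a ∧ c = 1/3 ∧ 1/6 = 1/6
~(a ∧ c) = ~1/6 = 0
~~(a ∧ c) = ~0 = 1
(a ∧ c) → ~~(a ∧ c) = 1/6 → 1 = 1
and checking the remaining 48 assignments likewise gives ≥ 1 in every case.

Yes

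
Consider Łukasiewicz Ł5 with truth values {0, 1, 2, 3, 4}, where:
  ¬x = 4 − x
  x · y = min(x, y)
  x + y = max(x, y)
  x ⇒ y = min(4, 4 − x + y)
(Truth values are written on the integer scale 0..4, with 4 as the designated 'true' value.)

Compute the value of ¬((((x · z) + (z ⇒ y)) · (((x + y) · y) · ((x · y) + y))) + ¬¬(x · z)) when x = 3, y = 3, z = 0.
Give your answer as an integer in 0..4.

1

x · z = 3 · 0 = 0
z ⇒ y = 0 ⇒ 3 = 4
(x · z) + (z ⇒ y) = 0 + 4 = 4
x + y = 3 + 3 = 3
(x + y) · y = 3 · 3 = 3
x · y = 3 · 3 = 3
(x · y) + y = 3 + 3 = 3
((x + y) · y) · ((x · y) + y) = 3 · 3 = 3
((x · z) + (z ⇒ y)) · (((x + y) · y) · ((x · y) + y)) = 4 · 3 = 3
x · z = 3 · 0 = 0
¬(x · z) = ¬0 = 4
¬¬(x · z) = ¬4 = 0
(((x · z) + (z ⇒ y)) · (((x + y) · y) · ((x · y) + y))) + ¬¬(x · z) = 3 + 0 = 3
¬((((x · z) + (z ⇒ y)) · (((x + y) · y) · ((x · y) + y))) + ¬¬(x · z)) = ¬3 = 1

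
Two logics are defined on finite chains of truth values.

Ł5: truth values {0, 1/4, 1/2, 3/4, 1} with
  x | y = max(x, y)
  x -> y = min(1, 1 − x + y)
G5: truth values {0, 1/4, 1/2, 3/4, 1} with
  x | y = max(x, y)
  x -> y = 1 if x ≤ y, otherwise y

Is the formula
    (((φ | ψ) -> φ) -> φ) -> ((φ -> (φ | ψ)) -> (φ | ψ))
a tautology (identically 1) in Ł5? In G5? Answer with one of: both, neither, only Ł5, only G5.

In Ł5: every assignment gives 1 — tautology.
In G5: at φ = 0, ψ = 1/4 the value is 1/4 — not a tautology.

only Ł5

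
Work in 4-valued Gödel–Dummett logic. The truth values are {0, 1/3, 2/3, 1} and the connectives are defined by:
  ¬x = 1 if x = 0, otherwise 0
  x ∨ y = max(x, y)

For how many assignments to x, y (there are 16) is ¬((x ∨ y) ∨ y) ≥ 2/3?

1

x = 0, y = 0 ↦ 1  ≥
x = 0, y = 1/3 ↦ 0  <
x = 0, y = 2/3 ↦ 0  <
x = 0, y = 1 ↦ 0  <
x = 1/3, y = 0 ↦ 0  <
x = 1/3, y = 1/3 ↦ 0  <
x = 1/3, y = 2/3 ↦ 0  <
x = 1/3, y = 1 ↦ 0  <
x = 2/3, y = 0 ↦ 0  <
x = 2/3, y = 1/3 ↦ 0  <
x = 2/3, y = 2/3 ↦ 0  <
x = 2/3, y = 1 ↦ 0  <
x = 1, y = 0 ↦ 0  <
x = 1, y = 1/3 ↦ 0  <
x = 1, y = 2/3 ↦ 0  <
x = 1, y = 1 ↦ 0  <
So 1 of the 16 assignments meets the threshold.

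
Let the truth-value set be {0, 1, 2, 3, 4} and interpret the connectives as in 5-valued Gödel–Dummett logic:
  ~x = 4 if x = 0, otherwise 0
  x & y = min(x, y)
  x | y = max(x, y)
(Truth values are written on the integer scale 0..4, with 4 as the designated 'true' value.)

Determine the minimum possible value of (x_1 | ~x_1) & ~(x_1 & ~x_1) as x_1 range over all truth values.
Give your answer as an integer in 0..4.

Take x_1 = 1:
~x_1 = ~1 = 0
x_1 | ~x_1 = 1 | 0 = 1
~x_1 = ~1 = 0
x_1 & ~x_1 = 1 & 0 = 0
~(x_1 & ~x_1) = ~0 = 4
(x_1 | ~x_1) & ~(x_1 & ~x_1) = 1 & 4 = 1
No assignment yields a value below 1, so this is the minimum.

1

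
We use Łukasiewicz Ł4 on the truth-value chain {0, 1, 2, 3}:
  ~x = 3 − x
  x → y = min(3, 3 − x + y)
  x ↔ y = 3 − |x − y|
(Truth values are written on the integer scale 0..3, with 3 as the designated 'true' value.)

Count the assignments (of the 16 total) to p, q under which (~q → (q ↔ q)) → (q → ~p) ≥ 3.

10

p = 0, q = 0 ↦ 3  ≥
p = 0, q = 1 ↦ 3  ≥
p = 0, q = 2 ↦ 3  ≥
p = 0, q = 3 ↦ 3  ≥
p = 1, q = 0 ↦ 3  ≥
p = 1, q = 1 ↦ 3  ≥
p = 1, q = 2 ↦ 3  ≥
p = 1, q = 3 ↦ 2  <
p = 2, q = 0 ↦ 3  ≥
p = 2, q = 1 ↦ 3  ≥
p = 2, q = 2 ↦ 2  <
p = 2, q = 3 ↦ 1  <
p = 3, q = 0 ↦ 3  ≥
p = 3, q = 1 ↦ 2  <
p = 3, q = 2 ↦ 1  <
p = 3, q = 3 ↦ 0  <
So 10 of the 16 assignments meet the threshold.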